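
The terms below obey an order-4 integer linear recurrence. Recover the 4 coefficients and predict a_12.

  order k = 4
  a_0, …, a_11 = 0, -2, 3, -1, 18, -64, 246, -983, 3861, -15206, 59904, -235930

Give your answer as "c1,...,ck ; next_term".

  a_4 = -3·-1 + 3·3 + -3·-2 + -1·0 = 18
  a_5 = -3·18 + 3·-1 + -3·3 + -1·-2 = -64
  a_6 = -3·-64 + 3·18 + -3·-1 + -1·3 = 246
  a_7 = -3·246 + 3·-64 + -3·18 + -1·-1 = -983
  a_8 = -3·-983 + 3·246 + -3·-64 + -1·18 = 3861
  a_9 = -3·3861 + 3·-983 + -3·246 + -1·-64 = -15206
  a_10 = -3·-15206 + 3·3861 + -3·-983 + -1·246 = 59904
  a_11 = -3·59904 + 3·-15206 + -3·3861 + -1·-983 = -235930
  a_12 = -3·-235930 + 3·59904 + -3·-15206 + -1·3861 = 929259

-3,3,-3,-1 ; 929259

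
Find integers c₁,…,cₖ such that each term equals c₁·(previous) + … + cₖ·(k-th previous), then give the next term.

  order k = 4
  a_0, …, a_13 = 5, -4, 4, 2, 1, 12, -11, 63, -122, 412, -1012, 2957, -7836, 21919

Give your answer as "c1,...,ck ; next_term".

-2,3,3,1 ; -59487

  a_4 = -2·2 + 3·4 + 3·-4 + 1·5 = 1
  a_5 = -2·1 + 3·2 + 3·4 + 1·-4 = 12
  a_6 = -2·12 + 3·1 + 3·2 + 1·4 = -11
  a_7 = -2·-11 + 3·12 + 3·1 + 1·2 = 63
  a_8 = -2·63 + 3·-11 + 3·12 + 1·1 = -122
  a_9 = -2·-122 + 3·63 + 3·-11 + 1·12 = 412
  a_10 = -2·412 + 3·-122 + 3·63 + 1·-11 = -1012
  a_11 = -2·-1012 + 3·412 + 3·-122 + 1·63 = 2957
  a_12 = -2·2957 + 3·-1012 + 3·412 + 1·-122 = -7836
  a_13 = -2·-7836 + 3·2957 + 3·-1012 + 1·412 = 21919
  a_14 = -2·21919 + 3·-7836 + 3·2957 + 1·-1012 = -59487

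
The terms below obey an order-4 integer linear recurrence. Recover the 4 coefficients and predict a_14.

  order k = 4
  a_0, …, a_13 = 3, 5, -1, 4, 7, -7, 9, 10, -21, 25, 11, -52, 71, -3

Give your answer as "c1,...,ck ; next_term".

0,0,2,-1 ; -115

  a_4 = 0·4 + 0·-1 + 2·5 + -1·3 = 7
  a_5 = 0·7 + 0·4 + 2·-1 + -1·5 = -7
  a_6 = 0·-7 + 0·7 + 2·4 + -1·-1 = 9
  a_7 = 0·9 + 0·-7 + 2·7 + -1·4 = 10
  a_8 = 0·10 + 0·9 + 2·-7 + -1·7 = -21
  a_9 = 0·-21 + 0·10 + 2·9 + -1·-7 = 25
  a_10 = 0·25 + 0·-21 + 2·10 + -1·9 = 11
  a_11 = 0·11 + 0·25 + 2·-21 + -1·10 = -52
  a_12 = 0·-52 + 0·11 + 2·25 + -1·-21 = 71
  a_13 = 0·71 + 0·-52 + 2·11 + -1·25 = -3
  a_14 = 0·-3 + 0·71 + 2·-52 + -1·11 = -115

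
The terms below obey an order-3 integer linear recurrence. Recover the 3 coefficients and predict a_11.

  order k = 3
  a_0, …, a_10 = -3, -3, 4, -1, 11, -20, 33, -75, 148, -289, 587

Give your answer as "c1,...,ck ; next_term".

-1,1,-2 ; -1172

  a_3 = -1·4 + 1·-3 + -2·-3 = -1
  a_4 = -1·-1 + 1·4 + -2·-3 = 11
  a_5 = -1·11 + 1·-1 + -2·4 = -20
  a_6 = -1·-20 + 1·11 + -2·-1 = 33
  a_7 = -1·33 + 1·-20 + -2·11 = -75
  a_8 = -1·-75 + 1·33 + -2·-20 = 148
  a_9 = -1·148 + 1·-75 + -2·33 = -289
  a_10 = -1·-289 + 1·148 + -2·-75 = 587
  a_11 = -1·587 + 1·-289 + -2·148 = -1172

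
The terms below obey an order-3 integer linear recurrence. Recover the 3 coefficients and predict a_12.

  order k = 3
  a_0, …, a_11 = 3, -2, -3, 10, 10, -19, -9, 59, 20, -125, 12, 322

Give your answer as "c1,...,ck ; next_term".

  a_3 = 1·-3 + -2·-2 + 3·3 = 10
  a_4 = 1·10 + -2·-3 + 3·-2 = 10
  a_5 = 1·10 + -2·10 + 3·-3 = -19
  a_6 = 1·-19 + -2·10 + 3·10 = -9
  a_7 = 1·-9 + -2·-19 + 3·10 = 59
  a_8 = 1·59 + -2·-9 + 3·-19 = 20
  a_9 = 1·20 + -2·59 + 3·-9 = -125
  a_10 = 1·-125 + -2·20 + 3·59 = 12
  a_11 = 1·12 + -2·-125 + 3·20 = 322
  a_12 = 1·322 + -2·12 + 3·-125 = -77

1,-2,3 ; -77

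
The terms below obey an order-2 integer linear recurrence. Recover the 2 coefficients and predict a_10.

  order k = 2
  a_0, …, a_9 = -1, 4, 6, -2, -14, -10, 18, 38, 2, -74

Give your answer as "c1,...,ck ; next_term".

  a_2 = 1·4 + -2·-1 = 6
  a_3 = 1·6 + -2·4 = -2
  a_4 = 1·-2 + -2·6 = -14
  a_5 = 1·-14 + -2·-2 = -10
  a_6 = 1·-10 + -2·-14 = 18
  a_7 = 1·18 + -2·-10 = 38
  a_8 = 1·38 + -2·18 = 2
  a_9 = 1·2 + -2·38 = -74
  a_10 = 1·-74 + -2·2 = -78

1,-2 ; -78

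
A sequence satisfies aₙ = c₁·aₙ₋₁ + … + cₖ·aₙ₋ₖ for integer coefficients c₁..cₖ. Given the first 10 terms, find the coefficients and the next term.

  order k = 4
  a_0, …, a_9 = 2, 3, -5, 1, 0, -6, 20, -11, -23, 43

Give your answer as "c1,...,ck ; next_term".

  a_4 = -1·1 + -2·-5 + -1·3 + -3·2 = 0
  a_5 = -1·0 + -2·1 + -1·-5 + -3·3 = -6
  a_6 = -1·-6 + -2·0 + -1·1 + -3·-5 = 20
  a_7 = -1·20 + -2·-6 + -1·0 + -3·1 = -11
  a_8 = -1·-11 + -2·20 + -1·-6 + -3·0 = -23
  a_9 = -1·-23 + -2·-11 + -1·20 + -3·-6 = 43
  a_10 = -1·43 + -2·-23 + -1·-11 + -3·20 = -46

-1,-2,-1,-3 ; -46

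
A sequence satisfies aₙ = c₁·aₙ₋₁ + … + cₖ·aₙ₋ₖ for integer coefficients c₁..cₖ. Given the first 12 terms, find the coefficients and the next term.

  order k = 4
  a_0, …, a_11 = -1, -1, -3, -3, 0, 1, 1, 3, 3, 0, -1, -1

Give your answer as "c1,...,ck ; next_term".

1,-1,1,-1 ; -3

  a_4 = 1·-3 + -1·-3 + 1·-1 + -1·-1 = 0
  a_5 = 1·0 + -1·-3 + 1·-3 + -1·-1 = 1
  a_6 = 1·1 + -1·0 + 1·-3 + -1·-3 = 1
  a_7 = 1·1 + -1·1 + 1·0 + -1·-3 = 3
  a_8 = 1·3 + -1·1 + 1·1 + -1·0 = 3
  a_9 = 1·3 + -1·3 + 1·1 + -1·1 = 0
  a_10 = 1·0 + -1·3 + 1·3 + -1·1 = -1
  a_11 = 1·-1 + -1·0 + 1·3 + -1·3 = -1
  a_12 = 1·-1 + -1·-1 + 1·0 + -1·3 = -3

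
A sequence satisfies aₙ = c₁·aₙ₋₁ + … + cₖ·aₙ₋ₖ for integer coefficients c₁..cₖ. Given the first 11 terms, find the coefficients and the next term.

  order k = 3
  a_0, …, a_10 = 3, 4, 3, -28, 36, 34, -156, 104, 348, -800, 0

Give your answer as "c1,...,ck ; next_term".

  a_3 = -2·3 + -4·4 + -2·3 = -28
  a_4 = -2·-28 + -4·3 + -2·4 = 36
  a_5 = -2·36 + -4·-28 + -2·3 = 34
  a_6 = -2·34 + -4·36 + -2·-28 = -156
  a_7 = -2·-156 + -4·34 + -2·36 = 104
  a_8 = -2·104 + -4·-156 + -2·34 = 348
  a_9 = -2·348 + -4·104 + -2·-156 = -800
  a_10 = -2·-800 + -4·348 + -2·104 = 0
  a_11 = -2·0 + -4·-800 + -2·348 = 2504

-2,-4,-2 ; 2504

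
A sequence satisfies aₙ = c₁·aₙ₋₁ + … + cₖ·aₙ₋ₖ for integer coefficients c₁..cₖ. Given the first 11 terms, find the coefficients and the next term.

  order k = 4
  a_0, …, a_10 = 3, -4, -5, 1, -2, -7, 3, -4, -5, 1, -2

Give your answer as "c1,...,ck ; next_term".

  a_4 = -1·1 + 0·-5 + 1·-4 + 1·3 = -2
  a_5 = -1·-2 + 0·1 + 1·-5 + 1·-4 = -7
  a_6 = -1·-7 + 0·-2 + 1·1 + 1·-5 = 3
  a_7 = -1·3 + 0·-7 + 1·-2 + 1·1 = -4
  a_8 = -1·-4 + 0·3 + 1·-7 + 1·-2 = -5
  a_9 = -1·-5 + 0·-4 + 1·3 + 1·-7 = 1
  a_10 = -1·1 + 0·-5 + 1·-4 + 1·3 = -2
  a_11 = -1·-2 + 0·1 + 1·-5 + 1·-4 = -7

-1,0,1,1 ; -7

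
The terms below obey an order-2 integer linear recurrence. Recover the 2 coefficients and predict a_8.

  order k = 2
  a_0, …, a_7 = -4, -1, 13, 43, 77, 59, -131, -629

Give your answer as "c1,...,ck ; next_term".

3,-4 ; -1363

  a_2 = 3·-1 + -4·-4 = 13
  a_3 = 3·13 + -4·-1 = 43
  a_4 = 3·43 + -4·13 = 77
  a_5 = 3·77 + -4·43 = 59
  a_6 = 3·59 + -4·77 = -131
  a_7 = 3·-131 + -4·59 = -629
  a_8 = 3·-629 + -4·-131 = -1363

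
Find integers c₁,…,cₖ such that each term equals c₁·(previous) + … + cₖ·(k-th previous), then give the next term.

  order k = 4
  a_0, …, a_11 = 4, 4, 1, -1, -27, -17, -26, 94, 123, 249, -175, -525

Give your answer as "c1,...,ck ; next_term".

  a_4 = 0·-1 + 1·1 + -4·4 + -3·4 = -27
  a_5 = 0·-27 + 1·-1 + -4·1 + -3·4 = -17
  a_6 = 0·-17 + 1·-27 + -4·-1 + -3·1 = -26
  a_7 = 0·-26 + 1·-17 + -4·-27 + -3·-1 = 94
  a_8 = 0·94 + 1·-26 + -4·-17 + -3·-27 = 123
  a_9 = 0·123 + 1·94 + -4·-26 + -3·-17 = 249
  a_10 = 0·249 + 1·123 + -4·94 + -3·-26 = -175
  a_11 = 0·-175 + 1·249 + -4·123 + -3·94 = -525
  a_12 = 0·-525 + 1·-175 + -4·249 + -3·123 = -1540

0,1,-4,-3 ; -1540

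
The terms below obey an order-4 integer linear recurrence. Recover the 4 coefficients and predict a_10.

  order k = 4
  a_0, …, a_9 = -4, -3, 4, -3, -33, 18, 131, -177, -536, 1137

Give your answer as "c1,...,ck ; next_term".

0,-4,3,2 ; 1875

  a_4 = 0·-3 + -4·4 + 3·-3 + 2·-4 = -33
  a_5 = 0·-33 + -4·-3 + 3·4 + 2·-3 = 18
  a_6 = 0·18 + -4·-33 + 3·-3 + 2·4 = 131
  a_7 = 0·131 + -4·18 + 3·-33 + 2·-3 = -177
  a_8 = 0·-177 + -4·131 + 3·18 + 2·-33 = -536
  a_9 = 0·-536 + -4·-177 + 3·131 + 2·18 = 1137
  a_10 = 0·1137 + -4·-536 + 3·-177 + 2·131 = 1875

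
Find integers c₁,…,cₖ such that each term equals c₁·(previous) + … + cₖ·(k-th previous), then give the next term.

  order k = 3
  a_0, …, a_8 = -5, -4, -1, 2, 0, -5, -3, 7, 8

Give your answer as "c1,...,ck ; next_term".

1,-2,1 ; -9

  a_3 = 1·-1 + -2·-4 + 1·-5 = 2
  a_4 = 1·2 + -2·-1 + 1·-4 = 0
  a_5 = 1·0 + -2·2 + 1·-1 = -5
  a_6 = 1·-5 + -2·0 + 1·2 = -3
  a_7 = 1·-3 + -2·-5 + 1·0 = 7
  a_8 = 1·7 + -2·-3 + 1·-5 = 8
  a_9 = 1·8 + -2·7 + 1·-3 = -9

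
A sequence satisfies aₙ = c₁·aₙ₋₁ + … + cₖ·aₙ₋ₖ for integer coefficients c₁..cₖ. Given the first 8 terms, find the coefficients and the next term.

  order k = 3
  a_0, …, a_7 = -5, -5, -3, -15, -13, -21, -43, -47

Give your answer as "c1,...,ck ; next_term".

0,1,2 ; -85

  a_3 = 0·-3 + 1·-5 + 2·-5 = -15
  a_4 = 0·-15 + 1·-3 + 2·-5 = -13
  a_5 = 0·-13 + 1·-15 + 2·-3 = -21
  a_6 = 0·-21 + 1·-13 + 2·-15 = -43
  a_7 = 0·-43 + 1·-21 + 2·-13 = -47
  a_8 = 0·-47 + 1·-43 + 2·-21 = -85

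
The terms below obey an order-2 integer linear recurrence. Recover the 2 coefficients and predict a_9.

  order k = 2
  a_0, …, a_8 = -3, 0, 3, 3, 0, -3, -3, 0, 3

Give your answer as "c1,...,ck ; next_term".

1,-1 ; 3

  a_2 = 1·0 + -1·-3 = 3
  a_3 = 1·3 + -1·0 = 3
  a_4 = 1·3 + -1·3 = 0
  a_5 = 1·0 + -1·3 = -3
  a_6 = 1·-3 + -1·0 = -3
  a_7 = 1·-3 + -1·-3 = 0
  a_8 = 1·0 + -1·-3 = 3
  a_9 = 1·3 + -1·0 = 3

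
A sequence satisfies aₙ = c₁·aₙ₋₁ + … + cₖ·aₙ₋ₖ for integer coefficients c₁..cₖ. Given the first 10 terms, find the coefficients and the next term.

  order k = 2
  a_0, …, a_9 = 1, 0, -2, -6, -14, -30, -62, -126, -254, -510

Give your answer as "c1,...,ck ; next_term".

3,-2 ; -1022

  a_2 = 3·0 + -2·1 = -2
  a_3 = 3·-2 + -2·0 = -6
  a_4 = 3·-6 + -2·-2 = -14
  a_5 = 3·-14 + -2·-6 = -30
  a_6 = 3·-30 + -2·-14 = -62
  a_7 = 3·-62 + -2·-30 = -126
  a_8 = 3·-126 + -2·-62 = -254
  a_9 = 3·-254 + -2·-126 = -510
  a_10 = 3·-510 + -2·-254 = -1022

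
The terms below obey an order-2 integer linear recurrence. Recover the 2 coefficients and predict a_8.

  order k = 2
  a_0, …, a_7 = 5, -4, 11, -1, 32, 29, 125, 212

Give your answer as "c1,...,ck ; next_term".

  a_2 = 1·-4 + 3·5 = 11
  a_3 = 1·11 + 3·-4 = -1
  a_4 = 1·-1 + 3·11 = 32
  a_5 = 1·32 + 3·-1 = 29
  a_6 = 1·29 + 3·32 = 125
  a_7 = 1·125 + 3·29 = 212
  a_8 = 1·212 + 3·125 = 587

1,3 ; 587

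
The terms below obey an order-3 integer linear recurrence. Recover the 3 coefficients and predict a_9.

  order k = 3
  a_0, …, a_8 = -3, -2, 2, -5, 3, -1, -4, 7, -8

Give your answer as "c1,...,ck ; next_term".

-1,0,1 ; 4

  a_3 = -1·2 + 0·-2 + 1·-3 = -5
  a_4 = -1·-5 + 0·2 + 1·-2 = 3
  a_5 = -1·3 + 0·-5 + 1·2 = -1
  a_6 = -1·-1 + 0·3 + 1·-5 = -4
  a_7 = -1·-4 + 0·-1 + 1·3 = 7
  a_8 = -1·7 + 0·-4 + 1·-1 = -8
  a_9 = -1·-8 + 0·7 + 1·-4 = 4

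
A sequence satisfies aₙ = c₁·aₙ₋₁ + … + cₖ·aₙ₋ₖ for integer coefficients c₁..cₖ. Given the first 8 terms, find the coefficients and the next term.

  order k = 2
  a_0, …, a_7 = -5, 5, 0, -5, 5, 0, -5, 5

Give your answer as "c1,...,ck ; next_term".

-1,-1 ; 0

  a_2 = -1·5 + -1·-5 = 0
  a_3 = -1·0 + -1·5 = -5
  a_4 = -1·-5 + -1·0 = 5
  a_5 = -1·5 + -1·-5 = 0
  a_6 = -1·0 + -1·5 = -5
  a_7 = -1·-5 + -1·0 = 5
  a_8 = -1·5 + -1·-5 = 0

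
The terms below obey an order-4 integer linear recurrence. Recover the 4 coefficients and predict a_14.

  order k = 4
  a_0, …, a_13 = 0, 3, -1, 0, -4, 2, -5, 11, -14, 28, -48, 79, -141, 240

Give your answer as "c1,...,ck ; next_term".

  a_4 = -1·0 + 1·-1 + -1·3 + -1·0 = -4
  a_5 = -1·-4 + 1·0 + -1·-1 + -1·3 = 2
  a_6 = -1·2 + 1·-4 + -1·0 + -1·-1 = -5
  a_7 = -1·-5 + 1·2 + -1·-4 + -1·0 = 11
  a_8 = -1·11 + 1·-5 + -1·2 + -1·-4 = -14
  a_9 = -1·-14 + 1·11 + -1·-5 + -1·2 = 28
  a_10 = -1·28 + 1·-14 + -1·11 + -1·-5 = -48
  a_11 = -1·-48 + 1·28 + -1·-14 + -1·11 = 79
  a_12 = -1·79 + 1·-48 + -1·28 + -1·-14 = -141
  a_13 = -1·-141 + 1·79 + -1·-48 + -1·28 = 240
  a_14 = -1·240 + 1·-141 + -1·79 + -1·-48 = -412

-1,1,-1,-1 ; -412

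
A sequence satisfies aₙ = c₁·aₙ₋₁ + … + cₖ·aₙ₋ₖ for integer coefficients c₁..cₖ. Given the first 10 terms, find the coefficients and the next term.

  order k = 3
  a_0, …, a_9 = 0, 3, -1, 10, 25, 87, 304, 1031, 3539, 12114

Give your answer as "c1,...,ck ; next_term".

2,4,3 ; 41477

  a_3 = 2·-1 + 4·3 + 3·0 = 10
  a_4 = 2·10 + 4·-1 + 3·3 = 25
  a_5 = 2·25 + 4·10 + 3·-1 = 87
  a_6 = 2·87 + 4·25 + 3·10 = 304
  a_7 = 2·304 + 4·87 + 3·25 = 1031
  a_8 = 2·1031 + 4·304 + 3·87 = 3539
  a_9 = 2·3539 + 4·1031 + 3·304 = 12114
  a_10 = 2·12114 + 4·3539 + 3·1031 = 41477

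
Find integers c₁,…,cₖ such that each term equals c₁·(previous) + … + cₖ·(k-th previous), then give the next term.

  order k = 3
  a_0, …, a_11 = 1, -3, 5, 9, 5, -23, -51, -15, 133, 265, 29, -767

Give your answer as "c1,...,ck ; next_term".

  a_3 = 1·5 + -2·-3 + -2·1 = 9
  a_4 = 1·9 + -2·5 + -2·-3 = 5
  a_5 = 1·5 + -2·9 + -2·5 = -23
  a_6 = 1·-23 + -2·5 + -2·9 = -51
  a_7 = 1·-51 + -2·-23 + -2·5 = -15
  a_8 = 1·-15 + -2·-51 + -2·-23 = 133
  a_9 = 1·133 + -2·-15 + -2·-51 = 265
  a_10 = 1·265 + -2·133 + -2·-15 = 29
  a_11 = 1·29 + -2·265 + -2·133 = -767
  a_12 = 1·-767 + -2·29 + -2·265 = -1355

1,-2,-2 ; -1355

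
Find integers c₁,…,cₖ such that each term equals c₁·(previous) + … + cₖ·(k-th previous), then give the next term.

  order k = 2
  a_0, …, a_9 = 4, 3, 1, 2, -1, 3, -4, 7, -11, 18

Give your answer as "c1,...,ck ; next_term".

  a_2 = -1·3 + 1·4 = 1
  a_3 = -1·1 + 1·3 = 2
  a_4 = -1·2 + 1·1 = -1
  a_5 = -1·-1 + 1·2 = 3
  a_6 = -1·3 + 1·-1 = -4
  a_7 = -1·-4 + 1·3 = 7
  a_8 = -1·7 + 1·-4 = -11
  a_9 = -1·-11 + 1·7 = 18
  a_10 = -1·18 + 1·-11 = -29

-1,1 ; -29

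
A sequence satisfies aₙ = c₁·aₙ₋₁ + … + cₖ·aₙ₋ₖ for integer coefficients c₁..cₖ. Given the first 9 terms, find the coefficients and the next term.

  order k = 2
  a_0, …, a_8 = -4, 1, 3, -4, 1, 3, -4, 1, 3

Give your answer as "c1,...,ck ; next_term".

  a_2 = -1·1 + -1·-4 = 3
  a_3 = -1·3 + -1·1 = -4
  a_4 = -1·-4 + -1·3 = 1
  a_5 = -1·1 + -1·-4 = 3
  a_6 = -1·3 + -1·1 = -4
  a_7 = -1·-4 + -1·3 = 1
  a_8 = -1·1 + -1·-4 = 3
  a_9 = -1·3 + -1·1 = -4

-1,-1 ; -4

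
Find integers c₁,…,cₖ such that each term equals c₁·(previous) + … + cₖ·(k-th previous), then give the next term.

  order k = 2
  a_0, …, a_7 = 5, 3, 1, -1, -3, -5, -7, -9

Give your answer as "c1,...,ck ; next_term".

  a_2 = 2·3 + -1·5 = 1
  a_3 = 2·1 + -1·3 = -1
  a_4 = 2·-1 + -1·1 = -3
  a_5 = 2·-3 + -1·-1 = -5
  a_6 = 2·-5 + -1·-3 = -7
  a_7 = 2·-7 + -1·-5 = -9
  a_8 = 2·-9 + -1·-7 = -11

2,-1 ; -11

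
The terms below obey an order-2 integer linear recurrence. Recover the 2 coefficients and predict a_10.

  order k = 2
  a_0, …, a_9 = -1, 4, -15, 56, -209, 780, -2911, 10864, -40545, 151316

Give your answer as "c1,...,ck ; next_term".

-4,-1 ; -564719

  a_2 = -4·4 + -1·-1 = -15
  a_3 = -4·-15 + -1·4 = 56
  a_4 = -4·56 + -1·-15 = -209
  a_5 = -4·-209 + -1·56 = 780
  a_6 = -4·780 + -1·-209 = -2911
  a_7 = -4·-2911 + -1·780 = 10864
  a_8 = -4·10864 + -1·-2911 = -40545
  a_9 = -4·-40545 + -1·10864 = 151316
  a_10 = -4·151316 + -1·-40545 = -564719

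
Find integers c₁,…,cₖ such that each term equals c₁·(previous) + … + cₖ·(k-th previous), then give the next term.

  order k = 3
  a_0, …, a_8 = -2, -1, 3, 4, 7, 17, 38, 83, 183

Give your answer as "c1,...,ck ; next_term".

2,0,1 ; 404

  a_3 = 2·3 + 0·-1 + 1·-2 = 4
  a_4 = 2·4 + 0·3 + 1·-1 = 7
  a_5 = 2·7 + 0·4 + 1·3 = 17
  a_6 = 2·17 + 0·7 + 1·4 = 38
  a_7 = 2·38 + 0·17 + 1·7 = 83
  a_8 = 2·83 + 0·38 + 1·17 = 183
  a_9 = 2·183 + 0·83 + 1·38 = 404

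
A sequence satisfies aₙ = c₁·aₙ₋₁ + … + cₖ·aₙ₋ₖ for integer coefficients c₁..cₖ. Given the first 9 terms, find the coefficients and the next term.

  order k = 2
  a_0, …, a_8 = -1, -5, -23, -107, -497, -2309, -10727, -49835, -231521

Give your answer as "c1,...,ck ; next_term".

  a_2 = 4·-5 + 3·-1 = -23
  a_3 = 4·-23 + 3·-5 = -107
  a_4 = 4·-107 + 3·-23 = -497
  a_5 = 4·-497 + 3·-107 = -2309
  a_6 = 4·-2309 + 3·-497 = -10727
  a_7 = 4·-10727 + 3·-2309 = -49835
  a_8 = 4·-49835 + 3·-10727 = -231521
  a_9 = 4·-231521 + 3·-49835 = -1075589

4,3 ; -1075589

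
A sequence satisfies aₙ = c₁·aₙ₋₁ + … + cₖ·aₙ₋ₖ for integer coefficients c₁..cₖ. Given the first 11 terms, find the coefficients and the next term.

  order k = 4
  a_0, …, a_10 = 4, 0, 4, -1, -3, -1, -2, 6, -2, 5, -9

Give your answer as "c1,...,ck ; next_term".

  a_4 = -1·-1 + 0·4 + -1·0 + -1·4 = -3
  a_5 = -1·-3 + 0·-1 + -1·4 + -1·0 = -1
  a_6 = -1·-1 + 0·-3 + -1·-1 + -1·4 = -2
  a_7 = -1·-2 + 0·-1 + -1·-3 + -1·-1 = 6
  a_8 = -1·6 + 0·-2 + -1·-1 + -1·-3 = -2
  a_9 = -1·-2 + 0·6 + -1·-2 + -1·-1 = 5
  a_10 = -1·5 + 0·-2 + -1·6 + -1·-2 = -9
  a_11 = -1·-9 + 0·5 + -1·-2 + -1·6 = 5

-1,0,-1,-1 ; 5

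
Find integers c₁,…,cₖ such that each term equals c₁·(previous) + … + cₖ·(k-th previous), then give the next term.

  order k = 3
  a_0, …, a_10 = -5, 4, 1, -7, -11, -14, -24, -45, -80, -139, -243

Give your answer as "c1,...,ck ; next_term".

  a_3 = 2·1 + -1·4 + 1·-5 = -7
  a_4 = 2·-7 + -1·1 + 1·4 = -11
  a_5 = 2·-11 + -1·-7 + 1·1 = -14
  a_6 = 2·-14 + -1·-11 + 1·-7 = -24
  a_7 = 2·-24 + -1·-14 + 1·-11 = -45
  a_8 = 2·-45 + -1·-24 + 1·-14 = -80
  a_9 = 2·-80 + -1·-45 + 1·-24 = -139
  a_10 = 2·-139 + -1·-80 + 1·-45 = -243
  a_11 = 2·-243 + -1·-139 + 1·-80 = -427

2,-1,1 ; -427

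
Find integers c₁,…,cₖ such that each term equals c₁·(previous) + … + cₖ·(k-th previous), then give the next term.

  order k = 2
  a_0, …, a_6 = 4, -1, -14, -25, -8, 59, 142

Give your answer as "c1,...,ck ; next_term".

  a_2 = 2·-1 + -3·4 = -14
  a_3 = 2·-14 + -3·-1 = -25
  a_4 = 2·-25 + -3·-14 = -8
  a_5 = 2·-8 + -3·-25 = 59
  a_6 = 2·59 + -3·-8 = 142
  a_7 = 2·142 + -3·59 = 107

2,-3 ; 107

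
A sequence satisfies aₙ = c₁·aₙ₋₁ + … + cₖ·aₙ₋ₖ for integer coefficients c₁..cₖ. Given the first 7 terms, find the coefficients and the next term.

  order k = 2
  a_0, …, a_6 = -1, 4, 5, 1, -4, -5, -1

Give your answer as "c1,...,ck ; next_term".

  a_2 = 1·4 + -1·-1 = 5
  a_3 = 1·5 + -1·4 = 1
  a_4 = 1·1 + -1·5 = -4
  a_5 = 1·-4 + -1·1 = -5
  a_6 = 1·-5 + -1·-4 = -1
  a_7 = 1·-1 + -1·-5 = 4

1,-1 ; 4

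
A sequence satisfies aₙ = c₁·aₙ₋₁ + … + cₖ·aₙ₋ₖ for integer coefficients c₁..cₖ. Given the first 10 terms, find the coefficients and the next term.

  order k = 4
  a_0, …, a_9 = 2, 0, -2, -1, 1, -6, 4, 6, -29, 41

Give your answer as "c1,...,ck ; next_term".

-1,-1,3,-1 ; 2

  a_4 = -1·-1 + -1·-2 + 3·0 + -1·2 = 1
  a_5 = -1·1 + -1·-1 + 3·-2 + -1·0 = -6
  a_6 = -1·-6 + -1·1 + 3·-1 + -1·-2 = 4
  a_7 = -1·4 + -1·-6 + 3·1 + -1·-1 = 6
  a_8 = -1·6 + -1·4 + 3·-6 + -1·1 = -29
  a_9 = -1·-29 + -1·6 + 3·4 + -1·-6 = 41
  a_10 = -1·41 + -1·-29 + 3·6 + -1·4 = 2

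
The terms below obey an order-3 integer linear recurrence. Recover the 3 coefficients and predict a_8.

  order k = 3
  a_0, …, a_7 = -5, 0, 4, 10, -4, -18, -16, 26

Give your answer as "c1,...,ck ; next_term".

  a_3 = 0·4 + -1·0 + -2·-5 = 10
  a_4 = 0·10 + -1·4 + -2·0 = -4
  a_5 = 0·-4 + -1·10 + -2·4 = -18
  a_6 = 0·-18 + -1·-4 + -2·10 = -16
  a_7 = 0·-16 + -1·-18 + -2·-4 = 26
  a_8 = 0·26 + -1·-16 + -2·-18 = 52

0,-1,-2 ; 52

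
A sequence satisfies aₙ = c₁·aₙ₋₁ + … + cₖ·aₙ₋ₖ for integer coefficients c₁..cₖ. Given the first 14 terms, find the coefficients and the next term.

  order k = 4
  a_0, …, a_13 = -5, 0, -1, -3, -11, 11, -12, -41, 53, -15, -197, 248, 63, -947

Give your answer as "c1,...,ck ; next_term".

  a_4 = -1·-3 + -1·-1 + 3·0 + 3·-5 = -11
  a_5 = -1·-11 + -1·-3 + 3·-1 + 3·0 = 11
  a_6 = -1·11 + -1·-11 + 3·-3 + 3·-1 = -12
  a_7 = -1·-12 + -1·11 + 3·-11 + 3·-3 = -41
  a_8 = -1·-41 + -1·-12 + 3·11 + 3·-11 = 53
  a_9 = -1·53 + -1·-41 + 3·-12 + 3·11 = -15
  a_10 = -1·-15 + -1·53 + 3·-41 + 3·-12 = -197
  a_11 = -1·-197 + -1·-15 + 3·53 + 3·-41 = 248
  a_12 = -1·248 + -1·-197 + 3·-15 + 3·53 = 63
  a_13 = -1·63 + -1·248 + 3·-197 + 3·-15 = -947
  a_14 = -1·-947 + -1·63 + 3·248 + 3·-197 = 1037

-1,-1,3,3 ; 1037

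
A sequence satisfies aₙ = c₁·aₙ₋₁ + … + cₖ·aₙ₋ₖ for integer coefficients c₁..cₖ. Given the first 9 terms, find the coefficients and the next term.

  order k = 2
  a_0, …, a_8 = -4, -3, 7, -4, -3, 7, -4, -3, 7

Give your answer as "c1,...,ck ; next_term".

-1,-1 ; -4

  a_2 = -1·-3 + -1·-4 = 7
  a_3 = -1·7 + -1·-3 = -4
  a_4 = -1·-4 + -1·7 = -3
  a_5 = -1·-3 + -1·-4 = 7
  a_6 = -1·7 + -1·-3 = -4
  a_7 = -1·-4 + -1·7 = -3
  a_8 = -1·-3 + -1·-4 = 7
  a_9 = -1·7 + -1·-3 = -4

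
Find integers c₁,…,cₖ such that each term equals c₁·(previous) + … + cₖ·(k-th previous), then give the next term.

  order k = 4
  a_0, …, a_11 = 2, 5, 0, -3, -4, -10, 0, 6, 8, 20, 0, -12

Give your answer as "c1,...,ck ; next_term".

0,0,0,-2 ; -16

  a_4 = 0·-3 + 0·0 + 0·5 + -2·2 = -4
  a_5 = 0·-4 + 0·-3 + 0·0 + -2·5 = -10
  a_6 = 0·-10 + 0·-4 + 0·-3 + -2·0 = 0
  a_7 = 0·0 + 0·-10 + 0·-4 + -2·-3 = 6
  a_8 = 0·6 + 0·0 + 0·-10 + -2·-4 = 8
  a_9 = 0·8 + 0·6 + 0·0 + -2·-10 = 20
  a_10 = 0·20 + 0·8 + 0·6 + -2·0 = 0
  a_11 = 0·0 + 0·20 + 0·8 + -2·6 = -12
  a_12 = 0·-12 + 0·0 + 0·20 + -2·8 = -16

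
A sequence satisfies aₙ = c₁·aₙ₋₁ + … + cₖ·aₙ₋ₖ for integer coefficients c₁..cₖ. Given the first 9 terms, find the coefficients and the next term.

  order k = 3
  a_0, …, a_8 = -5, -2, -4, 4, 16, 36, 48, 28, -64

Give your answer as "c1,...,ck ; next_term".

2,-1,-2 ; -252

  a_3 = 2·-4 + -1·-2 + -2·-5 = 4
  a_4 = 2·4 + -1·-4 + -2·-2 = 16
  a_5 = 2·16 + -1·4 + -2·-4 = 36
  a_6 = 2·36 + -1·16 + -2·4 = 48
  a_7 = 2·48 + -1·36 + -2·16 = 28
  a_8 = 2·28 + -1·48 + -2·36 = -64
  a_9 = 2·-64 + -1·28 + -2·48 = -252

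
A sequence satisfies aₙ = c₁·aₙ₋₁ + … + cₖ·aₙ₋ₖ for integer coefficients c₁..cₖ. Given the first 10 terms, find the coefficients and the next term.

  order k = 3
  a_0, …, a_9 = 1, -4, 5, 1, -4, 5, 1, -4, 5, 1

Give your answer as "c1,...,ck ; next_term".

0,0,1 ; -4

  a_3 = 0·5 + 0·-4 + 1·1 = 1
  a_4 = 0·1 + 0·5 + 1·-4 = -4
  a_5 = 0·-4 + 0·1 + 1·5 = 5
  a_6 = 0·5 + 0·-4 + 1·1 = 1
  a_7 = 0·1 + 0·5 + 1·-4 = -4
  a_8 = 0·-4 + 0·1 + 1·5 = 5
  a_9 = 0·5 + 0·-4 + 1·1 = 1
  a_10 = 0·1 + 0·5 + 1·-4 = -4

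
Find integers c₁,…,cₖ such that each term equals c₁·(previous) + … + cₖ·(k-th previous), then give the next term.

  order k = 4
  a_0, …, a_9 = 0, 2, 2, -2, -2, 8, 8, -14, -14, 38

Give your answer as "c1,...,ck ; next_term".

0,-1,0,3 ; 38

  a_4 = 0·-2 + -1·2 + 0·2 + 3·0 = -2
  a_5 = 0·-2 + -1·-2 + 0·2 + 3·2 = 8
  a_6 = 0·8 + -1·-2 + 0·-2 + 3·2 = 8
  a_7 = 0·8 + -1·8 + 0·-2 + 3·-2 = -14
  a_8 = 0·-14 + -1·8 + 0·8 + 3·-2 = -14
  a_9 = 0·-14 + -1·-14 + 0·8 + 3·8 = 38
  a_10 = 0·38 + -1·-14 + 0·-14 + 3·8 = 38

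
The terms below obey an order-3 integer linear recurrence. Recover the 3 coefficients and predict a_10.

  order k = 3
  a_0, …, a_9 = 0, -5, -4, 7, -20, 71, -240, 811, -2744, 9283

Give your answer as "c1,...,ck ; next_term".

  a_3 = -3·-4 + 1·-5 + -1·0 = 7
  a_4 = -3·7 + 1·-4 + -1·-5 = -20
  a_5 = -3·-20 + 1·7 + -1·-4 = 71
  a_6 = -3·71 + 1·-20 + -1·7 = -240
  a_7 = -3·-240 + 1·71 + -1·-20 = 811
  a_8 = -3·811 + 1·-240 + -1·71 = -2744
  a_9 = -3·-2744 + 1·811 + -1·-240 = 9283
  a_10 = -3·9283 + 1·-2744 + -1·811 = -31404

-3,1,-1 ; -31404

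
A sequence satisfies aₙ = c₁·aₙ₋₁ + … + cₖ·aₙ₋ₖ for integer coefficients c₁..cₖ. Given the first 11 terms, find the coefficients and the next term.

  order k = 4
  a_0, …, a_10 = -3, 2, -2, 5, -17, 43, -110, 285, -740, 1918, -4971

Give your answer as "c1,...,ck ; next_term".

  a_4 = -2·5 + 1·-2 + -1·2 + 1·-3 = -17
  a_5 = -2·-17 + 1·5 + -1·-2 + 1·2 = 43
  a_6 = -2·43 + 1·-17 + -1·5 + 1·-2 = -110
  a_7 = -2·-110 + 1·43 + -1·-17 + 1·5 = 285
  a_8 = -2·285 + 1·-110 + -1·43 + 1·-17 = -740
  a_9 = -2·-740 + 1·285 + -1·-110 + 1·43 = 1918
  a_10 = -2·1918 + 1·-740 + -1·285 + 1·-110 = -4971
  a_11 = -2·-4971 + 1·1918 + -1·-740 + 1·285 = 12885

-2,1,-1,1 ; 12885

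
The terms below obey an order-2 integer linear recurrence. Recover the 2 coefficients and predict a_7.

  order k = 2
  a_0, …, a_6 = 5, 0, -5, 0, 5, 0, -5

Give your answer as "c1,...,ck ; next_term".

  a_2 = 0·0 + -1·5 = -5
  a_3 = 0·-5 + -1·0 = 0
  a_4 = 0·0 + -1·-5 = 5
  a_5 = 0·5 + -1·0 = 0
  a_6 = 0·0 + -1·5 = -5
  a_7 = 0·-5 + -1·0 = 0

0,-1 ; 0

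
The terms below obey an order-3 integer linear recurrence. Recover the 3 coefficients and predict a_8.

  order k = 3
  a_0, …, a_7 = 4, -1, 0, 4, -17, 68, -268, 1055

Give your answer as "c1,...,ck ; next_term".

  a_3 = -4·0 + 0·-1 + 1·4 = 4
  a_4 = -4·4 + 0·0 + 1·-1 = -17
  a_5 = -4·-17 + 0·4 + 1·0 = 68
  a_6 = -4·68 + 0·-17 + 1·4 = -268
  a_7 = -4·-268 + 0·68 + 1·-17 = 1055
  a_8 = -4·1055 + 0·-268 + 1·68 = -4152

-4,0,1 ; -4152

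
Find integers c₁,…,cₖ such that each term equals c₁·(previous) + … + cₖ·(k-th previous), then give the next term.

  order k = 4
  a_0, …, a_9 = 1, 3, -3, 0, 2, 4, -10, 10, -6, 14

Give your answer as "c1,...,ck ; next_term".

  a_4 = -1·0 + 0·-3 + 0·3 + 2·1 = 2
  a_5 = -1·2 + 0·0 + 0·-3 + 2·3 = 4
  a_6 = -1·4 + 0·2 + 0·0 + 2·-3 = -10
  a_7 = -1·-10 + 0·4 + 0·2 + 2·0 = 10
  a_8 = -1·10 + 0·-10 + 0·4 + 2·2 = -6
  a_9 = -1·-6 + 0·10 + 0·-10 + 2·4 = 14
  a_10 = -1·14 + 0·-6 + 0·10 + 2·-10 = -34

-1,0,0,2 ; -34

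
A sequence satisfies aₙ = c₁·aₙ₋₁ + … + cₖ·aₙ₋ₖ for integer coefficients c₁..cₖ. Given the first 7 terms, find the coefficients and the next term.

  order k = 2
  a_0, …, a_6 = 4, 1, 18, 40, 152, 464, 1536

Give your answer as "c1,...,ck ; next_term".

2,4 ; 4928

  a_2 = 2·1 + 4·4 = 18
  a_3 = 2·18 + 4·1 = 40
  a_4 = 2·40 + 4·18 = 152
  a_5 = 2·152 + 4·40 = 464
  a_6 = 2·464 + 4·152 = 1536
  a_7 = 2·1536 + 4·464 = 4928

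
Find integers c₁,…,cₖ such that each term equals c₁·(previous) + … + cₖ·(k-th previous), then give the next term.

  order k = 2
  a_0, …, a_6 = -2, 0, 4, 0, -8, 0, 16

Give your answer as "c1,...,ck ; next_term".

  a_2 = 0·0 + -2·-2 = 4
  a_3 = 0·4 + -2·0 = 0
  a_4 = 0·0 + -2·4 = -8
  a_5 = 0·-8 + -2·0 = 0
  a_6 = 0·0 + -2·-8 = 16
  a_7 = 0·16 + -2·0 = 0

0,-2 ; 0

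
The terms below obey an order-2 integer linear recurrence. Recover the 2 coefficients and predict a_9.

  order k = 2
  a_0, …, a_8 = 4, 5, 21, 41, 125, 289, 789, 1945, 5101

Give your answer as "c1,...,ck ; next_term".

  a_2 = 1·5 + 4·4 = 21
  a_3 = 1·21 + 4·5 = 41
  a_4 = 1·41 + 4·21 = 125
  a_5 = 1·125 + 4·41 = 289
  a_6 = 1·289 + 4·125 = 789
  a_7 = 1·789 + 4·289 = 1945
  a_8 = 1·1945 + 4·789 = 5101
  a_9 = 1·5101 + 4·1945 = 12881

1,4 ; 12881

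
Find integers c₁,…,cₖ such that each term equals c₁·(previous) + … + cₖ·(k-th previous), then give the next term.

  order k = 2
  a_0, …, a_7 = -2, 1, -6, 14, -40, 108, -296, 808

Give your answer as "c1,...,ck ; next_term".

-2,2 ; -2208

  a_2 = -2·1 + 2·-2 = -6
  a_3 = -2·-6 + 2·1 = 14
  a_4 = -2·14 + 2·-6 = -40
  a_5 = -2·-40 + 2·14 = 108
  a_6 = -2·108 + 2·-40 = -296
  a_7 = -2·-296 + 2·108 = 808
  a_8 = -2·808 + 2·-296 = -2208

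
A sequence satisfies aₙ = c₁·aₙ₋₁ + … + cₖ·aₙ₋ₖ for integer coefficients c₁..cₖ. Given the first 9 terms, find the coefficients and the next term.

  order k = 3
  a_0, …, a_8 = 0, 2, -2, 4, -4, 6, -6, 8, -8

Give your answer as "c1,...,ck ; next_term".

  a_3 = -1·-2 + 1·2 + 1·0 = 4
  a_4 = -1·4 + 1·-2 + 1·2 = -4
  a_5 = -1·-4 + 1·4 + 1·-2 = 6
  a_6 = -1·6 + 1·-4 + 1·4 = -6
  a_7 = -1·-6 + 1·6 + 1·-4 = 8
  a_8 = -1·8 + 1·-6 + 1·6 = -8
  a_9 = -1·-8 + 1·8 + 1·-6 = 10

-1,1,1 ; 10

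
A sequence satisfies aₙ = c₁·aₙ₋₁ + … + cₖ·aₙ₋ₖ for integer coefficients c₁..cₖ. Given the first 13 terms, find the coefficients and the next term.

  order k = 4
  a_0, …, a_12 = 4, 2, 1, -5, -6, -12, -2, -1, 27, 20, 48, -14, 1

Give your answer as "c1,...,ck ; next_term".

  a_4 = 1·-5 + 1·1 + -3·2 + 1·4 = -6
  a_5 = 1·-6 + 1·-5 + -3·1 + 1·2 = -12
  a_6 = 1·-12 + 1·-6 + -3·-5 + 1·1 = -2
  a_7 = 1·-2 + 1·-12 + -3·-6 + 1·-5 = -1
  a_8 = 1·-1 + 1·-2 + -3·-12 + 1·-6 = 27
  a_9 = 1·27 + 1·-1 + -3·-2 + 1·-12 = 20
  a_10 = 1·20 + 1·27 + -3·-1 + 1·-2 = 48
  a_11 = 1·48 + 1·20 + -3·27 + 1·-1 = -14
  a_12 = 1·-14 + 1·48 + -3·20 + 1·27 = 1
  a_13 = 1·1 + 1·-14 + -3·48 + 1·20 = -137

1,1,-3,1 ; -137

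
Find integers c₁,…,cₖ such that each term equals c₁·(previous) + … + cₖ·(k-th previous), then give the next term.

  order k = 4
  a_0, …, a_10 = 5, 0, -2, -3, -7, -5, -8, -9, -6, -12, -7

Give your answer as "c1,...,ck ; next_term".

  a_4 = 0·-3 + 1·-2 + 1·0 + -1·5 = -7
  a_5 = 0·-7 + 1·-3 + 1·-2 + -1·0 = -5
  a_6 = 0·-5 + 1·-7 + 1·-3 + -1·-2 = -8
  a_7 = 0·-8 + 1·-5 + 1·-7 + -1·-3 = -9
  a_8 = 0·-9 + 1·-8 + 1·-5 + -1·-7 = -6
  a_9 = 0·-6 + 1·-9 + 1·-8 + -1·-5 = -12
  a_10 = 0·-12 + 1·-6 + 1·-9 + -1·-8 = -7
  a_11 = 0·-7 + 1·-12 + 1·-6 + -1·-9 = -9

0,1,1,-1 ; -9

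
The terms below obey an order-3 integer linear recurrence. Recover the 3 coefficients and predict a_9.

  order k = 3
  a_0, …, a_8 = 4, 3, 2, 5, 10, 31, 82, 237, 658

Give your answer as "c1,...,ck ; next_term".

  a_3 = 2·2 + 3·3 + -2·4 = 5
  a_4 = 2·5 + 3·2 + -2·3 = 10
  a_5 = 2·10 + 3·5 + -2·2 = 31
  a_6 = 2·31 + 3·10 + -2·5 = 82
  a_7 = 2·82 + 3·31 + -2·10 = 237
  a_8 = 2·237 + 3·82 + -2·31 = 658
  a_9 = 2·658 + 3·237 + -2·82 = 1863

2,3,-2 ; 1863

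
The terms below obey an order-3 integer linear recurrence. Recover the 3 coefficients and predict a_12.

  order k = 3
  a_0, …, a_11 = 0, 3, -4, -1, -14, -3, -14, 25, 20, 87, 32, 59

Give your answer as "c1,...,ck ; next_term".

  a_3 = 1·-4 + 1·3 + -3·0 = -1
  a_4 = 1·-1 + 1·-4 + -3·3 = -14
  a_5 = 1·-14 + 1·-1 + -3·-4 = -3
  a_6 = 1·-3 + 1·-14 + -3·-1 = -14
  a_7 = 1·-14 + 1·-3 + -3·-14 = 25
  a_8 = 1·25 + 1·-14 + -3·-3 = 20
  a_9 = 1·20 + 1·25 + -3·-14 = 87
  a_10 = 1·87 + 1·20 + -3·25 = 32
  a_11 = 1·32 + 1·87 + -3·20 = 59
  a_12 = 1·59 + 1·32 + -3·87 = -170

1,1,-3 ; -170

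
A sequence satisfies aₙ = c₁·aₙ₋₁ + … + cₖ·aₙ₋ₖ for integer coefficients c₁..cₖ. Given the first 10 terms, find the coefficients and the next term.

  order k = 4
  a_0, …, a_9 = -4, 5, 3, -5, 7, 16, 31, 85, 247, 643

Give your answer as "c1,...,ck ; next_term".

  a_4 = 1·-5 + 3·3 + 3·5 + 3·-4 = 7
  a_5 = 1·7 + 3·-5 + 3·3 + 3·5 = 16
  a_6 = 1·16 + 3·7 + 3·-5 + 3·3 = 31
  a_7 = 1·31 + 3·16 + 3·7 + 3·-5 = 85
  a_8 = 1·85 + 3·31 + 3·16 + 3·7 = 247
  a_9 = 1·247 + 3·85 + 3·31 + 3·16 = 643
  a_10 = 1·643 + 3·247 + 3·85 + 3·31 = 1732

1,3,3,3 ; 1732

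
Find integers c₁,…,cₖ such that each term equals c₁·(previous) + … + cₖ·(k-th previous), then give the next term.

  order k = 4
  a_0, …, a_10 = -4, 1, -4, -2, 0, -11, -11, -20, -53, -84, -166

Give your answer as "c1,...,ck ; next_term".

1,1,2,-1 ; -336

  a_4 = 1·-2 + 1·-4 + 2·1 + -1·-4 = 0
  a_5 = 1·0 + 1·-2 + 2·-4 + -1·1 = -11
  a_6 = 1·-11 + 1·0 + 2·-2 + -1·-4 = -11
  a_7 = 1·-11 + 1·-11 + 2·0 + -1·-2 = -20
  a_8 = 1·-20 + 1·-11 + 2·-11 + -1·0 = -53
  a_9 = 1·-53 + 1·-20 + 2·-11 + -1·-11 = -84
  a_10 = 1·-84 + 1·-53 + 2·-20 + -1·-11 = -166
  a_11 = 1·-166 + 1·-84 + 2·-53 + -1·-20 = -336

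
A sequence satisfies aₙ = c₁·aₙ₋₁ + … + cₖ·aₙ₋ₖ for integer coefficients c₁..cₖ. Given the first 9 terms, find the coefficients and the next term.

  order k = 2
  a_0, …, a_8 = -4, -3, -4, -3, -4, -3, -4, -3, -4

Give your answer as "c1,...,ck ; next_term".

  a_2 = 0·-3 + 1·-4 = -4
  a_3 = 0·-4 + 1·-3 = -3
  a_4 = 0·-3 + 1·-4 = -4
  a_5 = 0·-4 + 1·-3 = -3
  a_6 = 0·-3 + 1·-4 = -4
  a_7 = 0·-4 + 1·-3 = -3
  a_8 = 0·-3 + 1·-4 = -4
  a_9 = 0·-4 + 1·-3 = -3

0,1 ; -3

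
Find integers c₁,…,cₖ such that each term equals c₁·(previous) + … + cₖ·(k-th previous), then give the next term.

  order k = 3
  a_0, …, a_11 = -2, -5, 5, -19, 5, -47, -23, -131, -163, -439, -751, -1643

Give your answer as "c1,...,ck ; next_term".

0,3,2 ; -3131

  a_3 = 0·5 + 3·-5 + 2·-2 = -19
  a_4 = 0·-19 + 3·5 + 2·-5 = 5
  a_5 = 0·5 + 3·-19 + 2·5 = -47
  a_6 = 0·-47 + 3·5 + 2·-19 = -23
  a_7 = 0·-23 + 3·-47 + 2·5 = -131
  a_8 = 0·-131 + 3·-23 + 2·-47 = -163
  a_9 = 0·-163 + 3·-131 + 2·-23 = -439
  a_10 = 0·-439 + 3·-163 + 2·-131 = -751
  a_11 = 0·-751 + 3·-439 + 2·-163 = -1643
  a_12 = 0·-1643 + 3·-751 + 2·-439 = -3131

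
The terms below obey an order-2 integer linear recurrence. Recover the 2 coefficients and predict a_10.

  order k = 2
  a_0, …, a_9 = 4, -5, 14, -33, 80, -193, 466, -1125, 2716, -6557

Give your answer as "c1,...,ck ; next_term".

  a_2 = -2·-5 + 1·4 = 14
  a_3 = -2·14 + 1·-5 = -33
  a_4 = -2·-33 + 1·14 = 80
  a_5 = -2·80 + 1·-33 = -193
  a_6 = -2·-193 + 1·80 = 466
  a_7 = -2·466 + 1·-193 = -1125
  a_8 = -2·-1125 + 1·466 = 2716
  a_9 = -2·2716 + 1·-1125 = -6557
  a_10 = -2·-6557 + 1·2716 = 15830

-2,1 ; 15830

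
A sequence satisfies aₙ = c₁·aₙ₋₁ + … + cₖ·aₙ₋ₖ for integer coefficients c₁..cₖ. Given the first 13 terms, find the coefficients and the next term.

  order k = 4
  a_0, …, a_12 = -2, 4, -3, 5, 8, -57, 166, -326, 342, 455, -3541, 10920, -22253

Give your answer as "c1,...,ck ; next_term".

  a_4 = -3·5 + -3·-3 + 2·4 + -3·-2 = 8
  a_5 = -3·8 + -3·5 + 2·-3 + -3·4 = -57
  a_6 = -3·-57 + -3·8 + 2·5 + -3·-3 = 166
  a_7 = -3·166 + -3·-57 + 2·8 + -3·5 = -326
  a_8 = -3·-326 + -3·166 + 2·-57 + -3·8 = 342
  a_9 = -3·342 + -3·-326 + 2·166 + -3·-57 = 455
  a_10 = -3·455 + -3·342 + 2·-326 + -3·166 = -3541
  a_11 = -3·-3541 + -3·455 + 2·342 + -3·-326 = 10920
  a_12 = -3·10920 + -3·-3541 + 2·455 + -3·342 = -22253
  a_13 = -3·-22253 + -3·10920 + 2·-3541 + -3·455 = 25552

-3,-3,2,-3 ; 25552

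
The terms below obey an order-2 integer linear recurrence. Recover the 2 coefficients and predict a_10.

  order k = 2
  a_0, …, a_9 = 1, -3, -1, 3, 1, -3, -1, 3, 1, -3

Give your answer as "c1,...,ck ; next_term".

0,-1 ; -1

  a_2 = 0·-3 + -1·1 = -1
  a_3 = 0·-1 + -1·-3 = 3
  a_4 = 0·3 + -1·-1 = 1
  a_5 = 0·1 + -1·3 = -3
  a_6 = 0·-3 + -1·1 = -1
  a_7 = 0·-1 + -1·-3 = 3
  a_8 = 0·3 + -1·-1 = 1
  a_9 = 0·1 + -1·3 = -3
  a_10 = 0·-3 + -1·1 = -1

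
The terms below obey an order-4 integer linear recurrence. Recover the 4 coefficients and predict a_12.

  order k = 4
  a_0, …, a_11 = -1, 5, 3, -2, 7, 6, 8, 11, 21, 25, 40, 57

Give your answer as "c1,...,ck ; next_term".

  a_4 = 0·-2 + 1·3 + 1·5 + 1·-1 = 7
  a_5 = 0·7 + 1·-2 + 1·3 + 1·5 = 6
  a_6 = 0·6 + 1·7 + 1·-2 + 1·3 = 8
  a_7 = 0·8 + 1·6 + 1·7 + 1·-2 = 11
  a_8 = 0·11 + 1·8 + 1·6 + 1·7 = 21
  a_9 = 0·21 + 1·11 + 1·8 + 1·6 = 25
  a_10 = 0·25 + 1·21 + 1·11 + 1·8 = 40
  a_11 = 0·40 + 1·25 + 1·21 + 1·11 = 57
  a_12 = 0·57 + 1·40 + 1·25 + 1·21 = 86

0,1,1,1 ; 86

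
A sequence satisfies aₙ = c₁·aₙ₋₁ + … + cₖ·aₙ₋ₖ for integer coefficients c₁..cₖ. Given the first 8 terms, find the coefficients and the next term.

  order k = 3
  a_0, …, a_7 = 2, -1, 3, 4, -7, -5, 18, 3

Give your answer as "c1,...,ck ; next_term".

  a_3 = 0·3 + -2·-1 + 1·2 = 4
  a_4 = 0·4 + -2·3 + 1·-1 = -7
  a_5 = 0·-7 + -2·4 + 1·3 = -5
  a_6 = 0·-5 + -2·-7 + 1·4 = 18
  a_7 = 0·18 + -2·-5 + 1·-7 = 3
  a_8 = 0·3 + -2·18 + 1·-5 = -41

0,-2,1 ; -41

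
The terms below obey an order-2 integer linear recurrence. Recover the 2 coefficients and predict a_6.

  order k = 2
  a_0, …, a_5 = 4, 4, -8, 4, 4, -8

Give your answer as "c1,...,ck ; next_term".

  a_2 = -1·4 + -1·4 = -8
  a_3 = -1·-8 + -1·4 = 4
  a_4 = -1·4 + -1·-8 = 4
  a_5 = -1·4 + -1·4 = -8
  a_6 = -1·-8 + -1·4 = 4

-1,-1 ; 4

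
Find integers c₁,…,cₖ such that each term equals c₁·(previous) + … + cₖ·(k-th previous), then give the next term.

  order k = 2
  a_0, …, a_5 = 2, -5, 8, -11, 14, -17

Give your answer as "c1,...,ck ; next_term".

  a_2 = -2·-5 + -1·2 = 8
  a_3 = -2·8 + -1·-5 = -11
  a_4 = -2·-11 + -1·8 = 14
  a_5 = -2·14 + -1·-11 = -17
  a_6 = -2·-17 + -1·14 = 20

-2,-1 ; 20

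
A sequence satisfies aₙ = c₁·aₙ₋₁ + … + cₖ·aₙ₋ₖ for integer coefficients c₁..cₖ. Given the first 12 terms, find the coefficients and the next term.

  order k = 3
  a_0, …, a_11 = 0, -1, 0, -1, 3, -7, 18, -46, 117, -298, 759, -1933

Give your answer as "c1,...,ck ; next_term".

  a_3 = -2·0 + 1·-1 + -1·0 = -1
  a_4 = -2·-1 + 1·0 + -1·-1 = 3
  a_5 = -2·3 + 1·-1 + -1·0 = -7
  a_6 = -2·-7 + 1·3 + -1·-1 = 18
  a_7 = -2·18 + 1·-7 + -1·3 = -46
  a_8 = -2·-46 + 1·18 + -1·-7 = 117
  a_9 = -2·117 + 1·-46 + -1·18 = -298
  a_10 = -2·-298 + 1·117 + -1·-46 = 759
  a_11 = -2·759 + 1·-298 + -1·117 = -1933
  a_12 = -2·-1933 + 1·759 + -1·-298 = 4923

-2,1,-1 ; 4923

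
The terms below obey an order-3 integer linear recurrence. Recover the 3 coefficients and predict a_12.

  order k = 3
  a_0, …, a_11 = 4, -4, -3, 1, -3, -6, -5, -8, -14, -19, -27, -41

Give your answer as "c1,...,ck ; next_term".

  a_3 = 1·-3 + 0·-4 + 1·4 = 1
  a_4 = 1·1 + 0·-3 + 1·-4 = -3
  a_5 = 1·-3 + 0·1 + 1·-3 = -6
  a_6 = 1·-6 + 0·-3 + 1·1 = -5
  a_7 = 1·-5 + 0·-6 + 1·-3 = -8
  a_8 = 1·-8 + 0·-5 + 1·-6 = -14
  a_9 = 1·-14 + 0·-8 + 1·-5 = -19
  a_10 = 1·-19 + 0·-14 + 1·-8 = -27
  a_11 = 1·-27 + 0·-19 + 1·-14 = -41
  a_12 = 1·-41 + 0·-27 + 1·-19 = -60

1,0,1 ; -60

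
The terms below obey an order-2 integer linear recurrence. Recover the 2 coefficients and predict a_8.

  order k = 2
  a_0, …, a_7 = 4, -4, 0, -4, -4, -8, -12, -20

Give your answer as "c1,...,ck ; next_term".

1,1 ; -32

  a_2 = 1·-4 + 1·4 = 0
  a_3 = 1·0 + 1·-4 = -4
  a_4 = 1·-4 + 1·0 = -4
  a_5 = 1·-4 + 1·-4 = -8
  a_6 = 1·-8 + 1·-4 = -12
  a_7 = 1·-12 + 1·-8 = -20
  a_8 = 1·-20 + 1·-12 = -32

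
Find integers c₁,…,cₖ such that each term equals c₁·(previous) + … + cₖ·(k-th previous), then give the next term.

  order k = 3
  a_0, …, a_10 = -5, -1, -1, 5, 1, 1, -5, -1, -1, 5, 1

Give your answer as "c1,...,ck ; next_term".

  a_3 = 0·-1 + 0·-1 + -1·-5 = 5
  a_4 = 0·5 + 0·-1 + -1·-1 = 1
  a_5 = 0·1 + 0·5 + -1·-1 = 1
  a_6 = 0·1 + 0·1 + -1·5 = -5
  a_7 = 0·-5 + 0·1 + -1·1 = -1
  a_8 = 0·-1 + 0·-5 + -1·1 = -1
  a_9 = 0·-1 + 0·-1 + -1·-5 = 5
  a_10 = 0·5 + 0·-1 + -1·-1 = 1
  a_11 = 0·1 + 0·5 + -1·-1 = 1

0,0,-1 ; 1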